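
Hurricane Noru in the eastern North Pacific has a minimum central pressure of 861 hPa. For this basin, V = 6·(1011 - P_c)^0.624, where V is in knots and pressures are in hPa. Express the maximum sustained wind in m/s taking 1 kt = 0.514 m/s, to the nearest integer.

70 m/s

ΔP = 1011 − 861 = 150 hPa.
V ≈ 6 × 150^0.624 = 6 × 22.797 ≈ 136.783 kt.
136.783 × 0.514 ≈ 70.31 m/s → 70 m/s.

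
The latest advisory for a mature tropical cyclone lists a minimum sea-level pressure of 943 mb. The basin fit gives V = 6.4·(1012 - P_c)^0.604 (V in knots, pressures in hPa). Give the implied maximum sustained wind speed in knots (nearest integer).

83 kt

ΔP = 1012 − 943 = 69 mb.
69^0.604 ≈ 12.902.
V ≈ 6.4 × 12.902 ≈ 82.6 kt.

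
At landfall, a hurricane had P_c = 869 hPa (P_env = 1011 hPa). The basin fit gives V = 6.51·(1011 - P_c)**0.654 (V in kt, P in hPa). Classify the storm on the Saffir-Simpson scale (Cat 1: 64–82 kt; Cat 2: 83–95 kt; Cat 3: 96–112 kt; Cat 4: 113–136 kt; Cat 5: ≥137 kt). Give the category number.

ΔP = 1011 − 869 = 142 hPa.
V ≈ 6.51 × 142^0.654 = 6.51 × 25.56 ≈ 166 kt.
166 kt falls in the Category 5 band.

5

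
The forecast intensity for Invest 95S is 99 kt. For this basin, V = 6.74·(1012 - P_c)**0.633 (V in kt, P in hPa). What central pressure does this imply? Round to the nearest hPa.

ΔP = (V / 6.74)^(1/0.633) = (99/6.74)^1.580.
99/6.74 = 14.688; 14.688^1.580 ≈ 69.75 hPa.
P_c = 1012 − 69.75 = 942.25 ≈ 942 hPa.

942 hPa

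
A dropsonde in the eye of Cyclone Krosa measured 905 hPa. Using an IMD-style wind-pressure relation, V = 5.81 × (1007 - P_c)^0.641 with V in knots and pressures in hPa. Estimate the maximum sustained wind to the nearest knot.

ΔP = 1007 − 905 = 102 hPa.
102^0.641 ≈ 19.387.
V ≈ 5.81 × 19.387 ≈ 112.6 kt.

113 kt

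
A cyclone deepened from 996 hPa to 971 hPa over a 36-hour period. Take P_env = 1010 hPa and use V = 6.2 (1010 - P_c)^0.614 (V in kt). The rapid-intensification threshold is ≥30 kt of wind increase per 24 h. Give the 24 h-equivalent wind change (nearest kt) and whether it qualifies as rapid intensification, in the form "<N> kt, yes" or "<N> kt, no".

18 kt, no

V₁: ΔP = 14, V ≈ 6.2 × 14^0.614 ≈ 31.34 kt.
V₂: ΔP = 39, V ≈ 6.2 × 39^0.614 ≈ 58.79 kt.
ΔV over 36 h = 27.45 kt → 24 h equivalent = 27.45 × 24/36 ≈ 18.30 kt.
18 kt < 30 kt ⇒ not rapid intensification.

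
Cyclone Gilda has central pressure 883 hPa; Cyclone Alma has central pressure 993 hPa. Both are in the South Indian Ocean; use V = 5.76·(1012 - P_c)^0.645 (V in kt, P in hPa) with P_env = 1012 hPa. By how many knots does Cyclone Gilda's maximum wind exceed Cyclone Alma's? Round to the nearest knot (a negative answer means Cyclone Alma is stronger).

Cyclone Gilda: ΔP = 129; V ≈ 5.76 × 129^0.645 ≈ 132.36 kt.
Cyclone Alma: ΔP = 19; V ≈ 5.76 × 19^0.645 ≈ 38.48 kt.
Difference ≈ 132.36 − 38.48 = 93.88 → 94 kt.

94 kt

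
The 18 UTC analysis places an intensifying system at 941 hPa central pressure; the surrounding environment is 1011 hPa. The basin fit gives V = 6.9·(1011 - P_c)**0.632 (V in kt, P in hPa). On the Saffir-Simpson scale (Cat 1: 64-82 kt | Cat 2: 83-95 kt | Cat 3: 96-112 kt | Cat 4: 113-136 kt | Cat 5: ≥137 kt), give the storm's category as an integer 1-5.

3

ΔP = 1011 − 941 = 70 hPa.
V ≈ 6.9 × 70^0.632 = 6.9 × 14.66 ≈ 101 kt.
101 kt falls in the Category 3 band.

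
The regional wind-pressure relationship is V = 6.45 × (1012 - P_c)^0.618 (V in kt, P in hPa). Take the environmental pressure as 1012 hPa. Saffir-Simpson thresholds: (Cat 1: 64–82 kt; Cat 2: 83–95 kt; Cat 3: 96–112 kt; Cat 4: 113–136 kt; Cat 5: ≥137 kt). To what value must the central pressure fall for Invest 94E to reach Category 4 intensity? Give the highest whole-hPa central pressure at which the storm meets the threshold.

Category 4 begins at V = 113 kt.
Required ΔP = (113/6.45)^(1/0.618) = 17.519^1.618 ≈ 102.84 hPa.
P_c ≤ 1012 − 102.84 = 909.16, so the highest integer P_c is 909 hPa.

909 hPa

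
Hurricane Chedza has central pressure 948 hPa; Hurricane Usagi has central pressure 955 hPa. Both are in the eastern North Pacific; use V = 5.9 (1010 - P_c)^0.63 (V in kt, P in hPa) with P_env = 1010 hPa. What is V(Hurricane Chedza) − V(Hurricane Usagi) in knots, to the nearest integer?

Hurricane Chedza: ΔP = 62; V ≈ 5.9 × 62^0.63 ≈ 79.44 kt.
Hurricane Usagi: ΔP = 55; V ≈ 5.9 × 55^0.63 ≈ 73.67 kt.
Difference ≈ 79.44 − 73.67 = 5.77 → 6 kt.

6 kt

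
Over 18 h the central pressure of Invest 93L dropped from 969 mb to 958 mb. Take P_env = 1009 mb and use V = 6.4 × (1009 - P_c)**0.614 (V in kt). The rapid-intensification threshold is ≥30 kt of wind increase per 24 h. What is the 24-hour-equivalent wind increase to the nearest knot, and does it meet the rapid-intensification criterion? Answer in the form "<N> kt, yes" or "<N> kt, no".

V₁: ΔP = 40, V ≈ 6.4 × 40^0.614 ≈ 61.64 kt.
V₂: ΔP = 51, V ≈ 6.4 × 51^0.614 ≈ 71.55 kt.
ΔV over 18 h = 9.91 kt → 24 h equivalent = 9.91 × 24/18 ≈ 13.21 kt.
13 kt < 30 kt ⇒ not rapid intensification.

13 kt, no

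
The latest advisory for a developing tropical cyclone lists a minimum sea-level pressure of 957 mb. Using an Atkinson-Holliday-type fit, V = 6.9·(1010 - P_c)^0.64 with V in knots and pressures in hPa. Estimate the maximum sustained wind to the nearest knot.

ΔP = 1010 − 957 = 53 mb.
53^0.64 ≈ 12.692.
V ≈ 6.9 × 12.692 ≈ 87.6 kt.

88 kt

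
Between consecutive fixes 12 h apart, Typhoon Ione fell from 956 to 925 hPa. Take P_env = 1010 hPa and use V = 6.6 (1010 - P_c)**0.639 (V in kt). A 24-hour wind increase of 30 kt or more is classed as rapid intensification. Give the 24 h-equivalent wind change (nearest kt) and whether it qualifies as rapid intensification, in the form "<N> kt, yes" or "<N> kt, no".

57 kt, yes

V₁: ΔP = 54, V ≈ 6.6 × 54^0.639 ≈ 84.44 kt.
V₂: ΔP = 85, V ≈ 6.6 × 85^0.639 ≈ 112.83 kt.
ΔV over 12 h = 28.39 kt → 24 h equivalent = 28.39 × 24/12 ≈ 56.78 kt.
57 kt ≥ 30 kt ⇒ rapid intensification.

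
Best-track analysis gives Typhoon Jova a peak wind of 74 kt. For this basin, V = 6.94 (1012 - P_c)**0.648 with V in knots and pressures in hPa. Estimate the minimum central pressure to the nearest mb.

973 mb

ΔP = (V / 6.94)^(1/0.648) = (74/6.94)^1.543.
74/6.94 = 10.663; 10.663^1.543 ≈ 38.57 mb.
P_c = 1012 − 38.57 = 973.43 ≈ 973 mb.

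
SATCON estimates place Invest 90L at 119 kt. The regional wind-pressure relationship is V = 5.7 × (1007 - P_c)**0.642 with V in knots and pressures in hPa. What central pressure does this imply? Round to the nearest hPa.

ΔP = (V / 5.7)^(1/0.642) = (119/5.7)^1.558.
119/5.7 = 20.877; 20.877^1.558 ≈ 113.65 hPa.
P_c = 1007 − 113.65 = 893.35 ≈ 893 hPa.

893 hPa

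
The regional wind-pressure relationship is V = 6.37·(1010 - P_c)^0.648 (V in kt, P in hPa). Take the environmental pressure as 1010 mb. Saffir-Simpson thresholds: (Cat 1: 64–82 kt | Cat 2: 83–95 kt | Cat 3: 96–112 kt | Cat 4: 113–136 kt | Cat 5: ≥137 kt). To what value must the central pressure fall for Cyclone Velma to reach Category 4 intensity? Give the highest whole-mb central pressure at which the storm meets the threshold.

Category 4 begins at V = 113 kt.
Required ΔP = (113/6.37)^(1/0.648) = 17.739^1.543 ≈ 84.60 mb.
P_c ≤ 1010 − 84.60 = 925.40, so the highest integer P_c is 925 mb.

925 mb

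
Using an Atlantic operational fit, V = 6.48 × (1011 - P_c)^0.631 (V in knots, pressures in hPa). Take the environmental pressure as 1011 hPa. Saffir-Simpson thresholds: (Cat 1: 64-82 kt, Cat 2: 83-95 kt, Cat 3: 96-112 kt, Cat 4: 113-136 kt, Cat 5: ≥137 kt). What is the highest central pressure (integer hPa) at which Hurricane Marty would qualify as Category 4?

Category 4 begins at V = 113 kt.
Required ΔP = (113/6.48)^(1/0.631) = 17.438^1.585 ≈ 92.79 hPa.
P_c ≤ 1011 − 92.79 = 918.21, so the highest integer P_c is 918 hPa.

918 hPa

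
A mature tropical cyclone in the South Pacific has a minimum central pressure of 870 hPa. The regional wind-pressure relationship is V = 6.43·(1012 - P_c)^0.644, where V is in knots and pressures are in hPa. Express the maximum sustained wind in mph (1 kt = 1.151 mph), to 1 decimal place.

180.0 mph

ΔP = 1012 − 870 = 142 hPa.
V ≈ 6.43 × 142^0.644 = 6.43 × 24.326 ≈ 156.417 kt.
156.417 × 1.151 ≈ 180.04 mph → 180.0 mph.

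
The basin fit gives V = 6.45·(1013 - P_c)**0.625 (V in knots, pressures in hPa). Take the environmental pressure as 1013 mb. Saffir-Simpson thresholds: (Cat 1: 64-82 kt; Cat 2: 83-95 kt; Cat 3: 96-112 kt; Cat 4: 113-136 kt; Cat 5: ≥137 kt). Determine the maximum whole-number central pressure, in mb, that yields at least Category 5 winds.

Category 5 begins at V = 137 kt.
Required ΔP = (137/6.45)^(1/0.625) = 21.240^1.600 ≈ 132.88 mb.
P_c ≤ 1013 − 132.88 = 880.12, so the highest integer P_c is 880 mb.

880 mb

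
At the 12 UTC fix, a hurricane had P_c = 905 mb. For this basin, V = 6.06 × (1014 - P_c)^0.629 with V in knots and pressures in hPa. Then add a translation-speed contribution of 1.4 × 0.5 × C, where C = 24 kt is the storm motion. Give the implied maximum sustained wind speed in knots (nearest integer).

ΔP = 1014 − 905 = 109 mb.
109^0.629 ≈ 19.122.
V ≈ 6.06 × 19.122 ≈ 115.9 kt.
Translation term: 1.4 × 0.5 × 24 = 16.8 kt.
Corrected V ≈ 132.7 kt → 133 kt.

133 kt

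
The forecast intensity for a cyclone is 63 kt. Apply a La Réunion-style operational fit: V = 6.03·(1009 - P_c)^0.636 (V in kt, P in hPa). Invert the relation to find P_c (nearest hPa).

ΔP = (V / 6.03)^(1/0.636) = (63/6.03)^1.572.
63/6.03 = 10.448; 10.448^1.572 ≈ 40.02 hPa.
P_c = 1009 − 40.02 = 968.98 ≈ 969 hPa.

969 hPa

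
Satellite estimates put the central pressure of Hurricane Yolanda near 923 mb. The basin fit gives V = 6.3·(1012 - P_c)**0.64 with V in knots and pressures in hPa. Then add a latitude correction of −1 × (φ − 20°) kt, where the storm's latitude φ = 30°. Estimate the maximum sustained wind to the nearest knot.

ΔP = 1012 − 923 = 89 mb.
89^0.64 ≈ 17.685.
V ≈ 6.3 × 17.685 ≈ 111.4 kt.
Latitude correction: −1 × (30 − 20) = -10 kt.
Corrected V ≈ 101.4 kt → 101 kt.

101 kt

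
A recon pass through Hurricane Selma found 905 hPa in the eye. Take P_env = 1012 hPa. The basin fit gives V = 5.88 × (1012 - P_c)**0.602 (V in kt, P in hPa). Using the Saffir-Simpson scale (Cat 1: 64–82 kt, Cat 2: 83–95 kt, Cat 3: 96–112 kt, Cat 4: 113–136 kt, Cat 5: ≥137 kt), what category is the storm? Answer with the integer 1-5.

ΔP = 1012 − 905 = 107 hPa.
V ≈ 5.88 × 107^0.602 = 5.88 × 16.66 ≈ 98 kt.
98 kt falls in the Category 3 band.

3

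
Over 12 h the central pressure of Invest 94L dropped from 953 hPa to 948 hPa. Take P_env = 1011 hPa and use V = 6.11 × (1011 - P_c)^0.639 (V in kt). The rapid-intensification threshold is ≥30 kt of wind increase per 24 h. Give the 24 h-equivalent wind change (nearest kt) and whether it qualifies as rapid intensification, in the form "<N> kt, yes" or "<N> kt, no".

V₁: ΔP = 58, V ≈ 6.11 × 58^0.639 ≈ 81.82 kt.
V₂: ΔP = 63, V ≈ 6.11 × 63^0.639 ≈ 86.26 kt.
ΔV over 12 h = 4.44 kt → 24 h equivalent = 4.44 × 24/12 ≈ 8.88 kt.
9 kt < 30 kt ⇒ not rapid intensification.

9 kt, no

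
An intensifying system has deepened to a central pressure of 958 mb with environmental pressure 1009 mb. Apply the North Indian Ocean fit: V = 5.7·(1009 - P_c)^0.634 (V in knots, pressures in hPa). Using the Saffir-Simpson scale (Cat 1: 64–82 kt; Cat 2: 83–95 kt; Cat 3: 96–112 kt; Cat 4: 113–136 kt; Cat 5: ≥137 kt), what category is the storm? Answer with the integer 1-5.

ΔP = 1009 − 958 = 51 mb.
V ≈ 5.7 × 51^0.634 = 5.7 × 12.09 ≈ 69 kt.
69 kt falls in the Category 1 band.

1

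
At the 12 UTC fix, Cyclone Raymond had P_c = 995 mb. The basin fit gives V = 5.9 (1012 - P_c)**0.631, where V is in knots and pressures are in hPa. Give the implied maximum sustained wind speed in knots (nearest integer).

ΔP = 1012 − 995 = 17 mb.
17^0.631 ≈ 5.976.
V ≈ 5.9 × 5.976 ≈ 35.3 kt.

35 kt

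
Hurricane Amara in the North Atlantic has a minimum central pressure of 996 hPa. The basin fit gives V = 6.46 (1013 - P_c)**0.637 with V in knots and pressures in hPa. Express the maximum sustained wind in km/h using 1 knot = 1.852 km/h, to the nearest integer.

ΔP = 1013 − 996 = 17 hPa.
V ≈ 6.46 × 17^0.637 = 6.46 × 6.078 ≈ 39.267 kt.
39.267 × 1.852 ≈ 72.72 km/h → 73 km/h.

73 km/h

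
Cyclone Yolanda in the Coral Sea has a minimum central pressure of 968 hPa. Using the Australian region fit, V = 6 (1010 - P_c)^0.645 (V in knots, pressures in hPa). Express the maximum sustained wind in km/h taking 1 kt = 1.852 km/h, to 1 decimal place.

123.8 km/h

ΔP = 1010 − 968 = 42 hPa.
V ≈ 6 × 42^0.645 = 6 × 11.143 ≈ 66.857 kt.
66.857 × 1.852 ≈ 123.82 km/h → 123.8 km/h.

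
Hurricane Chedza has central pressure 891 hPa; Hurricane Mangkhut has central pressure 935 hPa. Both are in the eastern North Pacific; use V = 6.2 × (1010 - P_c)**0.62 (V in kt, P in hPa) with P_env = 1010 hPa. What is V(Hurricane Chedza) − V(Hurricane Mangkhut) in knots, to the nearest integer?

30 kt

Hurricane Chedza: ΔP = 119; V ≈ 6.2 × 119^0.62 ≈ 120.01 kt.
Hurricane Mangkhut: ΔP = 75; V ≈ 6.2 × 75^0.62 ≈ 90.14 kt.
Difference ≈ 120.01 − 90.14 = 29.87 → 30 kt.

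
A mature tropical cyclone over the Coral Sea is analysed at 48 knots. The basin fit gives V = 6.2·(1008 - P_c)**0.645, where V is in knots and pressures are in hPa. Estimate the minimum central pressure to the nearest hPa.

ΔP = (V / 6.2)^(1/0.645) = (48/6.2)^1.550.
48/6.2 = 7.742; 7.742^1.550 ≈ 23.88 hPa.
P_c = 1008 − 23.88 = 984.12 ≈ 984 hPa.

984 hPa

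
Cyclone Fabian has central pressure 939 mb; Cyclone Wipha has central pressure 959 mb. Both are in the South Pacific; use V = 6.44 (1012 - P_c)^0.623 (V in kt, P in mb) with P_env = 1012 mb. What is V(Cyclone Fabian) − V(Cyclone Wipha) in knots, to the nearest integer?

17 kt

Cyclone Fabian: ΔP = 73; V ≈ 6.44 × 73^0.623 ≈ 93.27 kt.
Cyclone Wipha: ΔP = 53; V ≈ 6.44 × 53^0.623 ≈ 76.40 kt.
Difference ≈ 93.27 − 76.40 = 16.87 → 17 kt.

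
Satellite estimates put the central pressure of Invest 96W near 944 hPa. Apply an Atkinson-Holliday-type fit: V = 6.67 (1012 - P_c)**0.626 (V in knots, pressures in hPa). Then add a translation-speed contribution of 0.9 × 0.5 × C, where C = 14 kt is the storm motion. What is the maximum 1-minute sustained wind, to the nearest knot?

ΔP = 1012 − 944 = 68 hPa.
68^0.626 ≈ 14.033.
V ≈ 6.67 × 14.033 ≈ 93.6 kt.
Translation term: 0.9 × 0.5 × 14 = 6.3 kt.
Corrected V ≈ 99.9 kt → 100 kt.

100 kt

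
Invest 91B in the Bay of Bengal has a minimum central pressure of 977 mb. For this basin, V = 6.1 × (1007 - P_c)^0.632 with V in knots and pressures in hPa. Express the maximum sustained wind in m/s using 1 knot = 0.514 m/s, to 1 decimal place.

ΔP = 1007 − 977 = 30 mb.
V ≈ 6.1 × 30^0.632 = 6.1 × 8.581 ≈ 52.344 kt.
52.344 × 0.514 ≈ 26.91 m/s → 26.9 m/s.

26.9 m/s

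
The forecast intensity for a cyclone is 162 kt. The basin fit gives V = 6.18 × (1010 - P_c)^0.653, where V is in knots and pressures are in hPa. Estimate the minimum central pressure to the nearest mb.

861 mb

ΔP = (V / 6.18)^(1/0.653) = (162/6.18)^1.531.
162/6.18 = 26.214; 26.214^1.531 ≈ 148.70 mb.
P_c = 1010 − 148.70 = 861.30 ≈ 861 mb.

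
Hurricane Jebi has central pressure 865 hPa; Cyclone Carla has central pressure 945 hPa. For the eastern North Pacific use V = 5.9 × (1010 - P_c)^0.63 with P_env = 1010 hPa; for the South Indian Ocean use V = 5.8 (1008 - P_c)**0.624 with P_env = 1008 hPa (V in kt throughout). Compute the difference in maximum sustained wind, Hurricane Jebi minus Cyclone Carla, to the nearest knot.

Hurricane Jebi: ΔP = 145; V ≈ 5.9 × 145^0.63 ≈ 135.68 kt.
Cyclone Carla: ΔP = 63; V ≈ 5.8 × 63^0.624 ≈ 76.95 kt.
Difference ≈ 135.68 − 76.95 = 58.73 → 59 kt.

59 kt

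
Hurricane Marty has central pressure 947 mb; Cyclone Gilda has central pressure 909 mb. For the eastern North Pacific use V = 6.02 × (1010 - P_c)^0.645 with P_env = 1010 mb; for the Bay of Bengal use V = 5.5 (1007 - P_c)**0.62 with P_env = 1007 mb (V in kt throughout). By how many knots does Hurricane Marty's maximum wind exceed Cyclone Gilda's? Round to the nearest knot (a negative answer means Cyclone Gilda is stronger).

Hurricane Marty: ΔP = 63; V ≈ 6.02 × 63^0.645 ≈ 87.13 kt.
Cyclone Gilda: ΔP = 98; V ≈ 5.5 × 98^0.62 ≈ 94.39 kt.
Difference ≈ 87.13 − 94.39 = -7.26 → -7 kt.

-7 kt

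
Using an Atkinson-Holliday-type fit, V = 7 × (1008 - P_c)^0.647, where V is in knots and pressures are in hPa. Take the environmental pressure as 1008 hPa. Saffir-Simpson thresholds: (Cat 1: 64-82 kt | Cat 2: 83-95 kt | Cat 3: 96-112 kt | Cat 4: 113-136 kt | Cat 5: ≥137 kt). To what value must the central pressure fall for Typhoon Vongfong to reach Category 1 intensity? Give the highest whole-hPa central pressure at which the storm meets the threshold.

977 hPa

Category 1 begins at V = 64 kt.
Required ΔP = (64/7)^(1/0.647) = 9.143^1.546 ≈ 30.58 hPa.
P_c ≤ 1008 − 30.58 = 977.42, so the highest integer P_c is 977 hPa.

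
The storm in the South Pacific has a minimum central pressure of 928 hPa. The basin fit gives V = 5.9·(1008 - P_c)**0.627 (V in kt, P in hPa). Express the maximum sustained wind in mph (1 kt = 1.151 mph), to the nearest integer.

ΔP = 1008 − 928 = 80 hPa.
V ≈ 5.9 × 80^0.627 = 5.9 × 15.604 ≈ 92.064 kt.
92.064 × 1.151 ≈ 105.97 mph → 106 mph.

106 mph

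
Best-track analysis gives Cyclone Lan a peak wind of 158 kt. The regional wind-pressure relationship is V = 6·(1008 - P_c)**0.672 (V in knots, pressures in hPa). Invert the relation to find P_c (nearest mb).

878 mb

ΔP = (V / 6)^(1/0.672) = (158/6)^1.488.
158/6 = 26.333; 26.333^1.488 ≈ 129.97 mb.
P_c = 1008 − 129.97 = 878.03 ≈ 878 mb.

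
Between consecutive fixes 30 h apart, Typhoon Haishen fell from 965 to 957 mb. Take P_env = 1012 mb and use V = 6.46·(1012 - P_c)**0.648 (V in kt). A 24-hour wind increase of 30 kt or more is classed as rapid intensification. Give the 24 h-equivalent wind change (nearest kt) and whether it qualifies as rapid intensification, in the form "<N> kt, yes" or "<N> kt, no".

7 kt, no

V₁: ΔP = 47, V ≈ 6.46 × 47^0.648 ≈ 78.30 kt.
V₂: ΔP = 55, V ≈ 6.46 × 55^0.648 ≈ 86.69 kt.
ΔV over 30 h = 8.39 kt → 24 h equivalent = 8.39 × 24/30 ≈ 6.71 kt.
7 kt < 30 kt ⇒ not rapid intensification.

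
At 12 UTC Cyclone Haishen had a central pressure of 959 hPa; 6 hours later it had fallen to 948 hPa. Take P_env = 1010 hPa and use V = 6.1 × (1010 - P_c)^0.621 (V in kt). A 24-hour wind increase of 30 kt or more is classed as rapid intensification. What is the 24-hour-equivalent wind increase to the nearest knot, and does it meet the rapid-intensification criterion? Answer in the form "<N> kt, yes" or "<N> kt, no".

V₁: ΔP = 51, V ≈ 6.1 × 51^0.621 ≈ 70.10 kt.
V₂: ΔP = 62, V ≈ 6.1 × 62^0.621 ≈ 79.14 kt.
ΔV over 6 h = 9.04 kt → 24 h equivalent = 9.04 × 24/6 ≈ 36.16 kt.
36 kt ≥ 30 kt ⇒ rapid intensification.

36 kt, yes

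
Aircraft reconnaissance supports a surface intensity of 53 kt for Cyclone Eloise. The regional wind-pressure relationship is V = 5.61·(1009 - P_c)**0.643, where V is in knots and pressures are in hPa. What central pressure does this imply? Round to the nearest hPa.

976 hPa

ΔP = (V / 5.61)^(1/0.643) = (53/5.61)^1.555.
53/5.61 = 9.447; 9.447^1.555 ≈ 32.87 hPa.
P_c = 1009 − 32.87 = 976.13 ≈ 976 hPa.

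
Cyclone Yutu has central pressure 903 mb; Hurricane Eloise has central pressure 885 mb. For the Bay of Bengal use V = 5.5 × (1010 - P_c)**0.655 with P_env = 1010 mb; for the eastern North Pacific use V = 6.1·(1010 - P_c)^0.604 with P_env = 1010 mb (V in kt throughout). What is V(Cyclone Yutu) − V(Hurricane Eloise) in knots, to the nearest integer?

Cyclone Yutu: ΔP = 107; V ≈ 5.5 × 107^0.655 ≈ 117.38 kt.
Hurricane Eloise: ΔP = 125; V ≈ 6.1 × 125^0.604 ≈ 112.68 kt.
Difference ≈ 117.38 − 112.68 = 4.70 → 5 kt.

5 kt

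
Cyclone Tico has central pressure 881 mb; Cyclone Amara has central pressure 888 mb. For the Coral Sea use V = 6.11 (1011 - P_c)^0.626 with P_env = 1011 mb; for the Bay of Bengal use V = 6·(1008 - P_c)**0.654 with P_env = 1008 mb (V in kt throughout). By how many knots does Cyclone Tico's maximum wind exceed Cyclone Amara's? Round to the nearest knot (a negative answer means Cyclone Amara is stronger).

-9 kt

Cyclone Tico: ΔP = 130; V ≈ 6.11 × 130^0.626 ≈ 128.64 kt.
Cyclone Amara: ΔP = 120; V ≈ 6 × 120^0.654 ≈ 137.38 kt.
Difference ≈ 128.64 − 137.38 = -8.74 → -9 kt.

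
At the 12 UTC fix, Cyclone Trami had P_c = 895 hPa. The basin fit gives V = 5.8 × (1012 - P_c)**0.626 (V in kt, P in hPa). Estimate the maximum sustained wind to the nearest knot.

114 kt

ΔP = 1012 − 895 = 117 hPa.
117^0.626 ≈ 19.710.
V ≈ 5.8 × 19.710 ≈ 114.3 kt.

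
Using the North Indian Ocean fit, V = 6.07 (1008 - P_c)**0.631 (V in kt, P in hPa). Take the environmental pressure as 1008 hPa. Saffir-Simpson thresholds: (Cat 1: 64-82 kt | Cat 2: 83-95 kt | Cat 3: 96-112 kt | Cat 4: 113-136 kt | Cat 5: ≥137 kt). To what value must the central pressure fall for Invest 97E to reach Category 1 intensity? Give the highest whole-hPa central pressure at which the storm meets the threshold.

966 hPa

Category 1 begins at V = 64 kt.
Required ΔP = (64/6.07)^(1/0.631) = 10.544^1.585 ≈ 41.80 hPa.
P_c ≤ 1008 − 41.80 = 966.20, so the highest integer P_c is 966 hPa.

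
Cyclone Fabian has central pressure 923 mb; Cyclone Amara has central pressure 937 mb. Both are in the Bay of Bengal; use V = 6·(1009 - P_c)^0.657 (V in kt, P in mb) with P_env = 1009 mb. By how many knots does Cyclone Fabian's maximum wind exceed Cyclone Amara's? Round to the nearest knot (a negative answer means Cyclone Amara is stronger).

12 kt

Cyclone Fabian: ΔP = 86; V ≈ 6 × 86^0.657 ≈ 111.97 kt.
Cyclone Amara: ΔP = 72; V ≈ 6 × 72^0.657 ≈ 99.64 kt.
Difference ≈ 111.97 − 99.64 = 12.33 → 12 kt.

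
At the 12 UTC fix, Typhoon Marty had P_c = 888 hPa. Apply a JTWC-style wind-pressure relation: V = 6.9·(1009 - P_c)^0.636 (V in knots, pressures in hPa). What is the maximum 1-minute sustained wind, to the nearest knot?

146 kt

ΔP = 1009 − 888 = 121 hPa.
121^0.636 ≈ 21.118.
V ≈ 6.9 × 21.118 ≈ 145.7 kt.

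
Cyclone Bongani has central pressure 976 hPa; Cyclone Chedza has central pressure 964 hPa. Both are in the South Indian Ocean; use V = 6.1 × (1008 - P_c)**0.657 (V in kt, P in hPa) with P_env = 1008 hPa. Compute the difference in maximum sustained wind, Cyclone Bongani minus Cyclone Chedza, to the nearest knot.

Cyclone Bongani: ΔP = 32; V ≈ 6.1 × 32^0.657 ≈ 59.46 kt.
Cyclone Chedza: ΔP = 44; V ≈ 6.1 × 44^0.657 ≈ 73.30 kt.
Difference ≈ 59.46 − 73.30 = -13.84 → -14 kt.

-14 kt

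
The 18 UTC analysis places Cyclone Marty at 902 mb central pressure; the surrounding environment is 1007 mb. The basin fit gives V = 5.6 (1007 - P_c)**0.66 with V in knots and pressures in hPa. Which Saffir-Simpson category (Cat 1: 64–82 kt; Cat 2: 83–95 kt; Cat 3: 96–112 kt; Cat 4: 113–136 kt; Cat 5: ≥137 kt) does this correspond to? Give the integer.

4

ΔP = 1007 − 902 = 105 mb.
V ≈ 5.6 × 105^0.66 = 5.6 × 21.58 ≈ 121 kt.
121 kt falls in the Category 4 band.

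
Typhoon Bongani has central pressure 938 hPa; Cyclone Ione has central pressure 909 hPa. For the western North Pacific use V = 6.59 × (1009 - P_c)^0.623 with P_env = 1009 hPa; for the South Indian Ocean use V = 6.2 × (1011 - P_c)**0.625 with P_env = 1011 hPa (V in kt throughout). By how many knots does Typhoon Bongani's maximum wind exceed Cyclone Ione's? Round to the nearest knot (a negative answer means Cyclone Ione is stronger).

-18 kt

Typhoon Bongani: ΔP = 71; V ≈ 6.59 × 71^0.623 ≈ 93.80 kt.
Cyclone Ione: ΔP = 102; V ≈ 6.2 × 102^0.625 ≈ 111.63 kt.
Difference ≈ 93.80 − 111.63 = -17.83 → -18 kt.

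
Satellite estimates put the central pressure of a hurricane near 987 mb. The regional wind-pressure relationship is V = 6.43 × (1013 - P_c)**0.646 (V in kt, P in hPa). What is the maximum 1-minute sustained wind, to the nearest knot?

53 kt

ΔP = 1013 − 987 = 26 mb.
26^0.646 ≈ 8.205.
V ≈ 6.43 × 8.205 ≈ 52.8 kt.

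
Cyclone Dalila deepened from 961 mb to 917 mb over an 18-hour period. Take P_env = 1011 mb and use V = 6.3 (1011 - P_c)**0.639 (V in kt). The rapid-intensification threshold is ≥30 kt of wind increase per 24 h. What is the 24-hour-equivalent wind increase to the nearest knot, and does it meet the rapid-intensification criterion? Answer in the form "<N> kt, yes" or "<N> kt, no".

V₁: ΔP = 50, V ≈ 6.3 × 50^0.639 ≈ 76.73 kt.
V₂: ΔP = 94, V ≈ 6.3 × 94^0.639 ≈ 114.86 kt.
ΔV over 18 h = 38.13 kt → 24 h equivalent = 38.13 × 24/18 ≈ 50.84 kt.
51 kt ≥ 30 kt ⇒ rapid intensification.

51 kt, yes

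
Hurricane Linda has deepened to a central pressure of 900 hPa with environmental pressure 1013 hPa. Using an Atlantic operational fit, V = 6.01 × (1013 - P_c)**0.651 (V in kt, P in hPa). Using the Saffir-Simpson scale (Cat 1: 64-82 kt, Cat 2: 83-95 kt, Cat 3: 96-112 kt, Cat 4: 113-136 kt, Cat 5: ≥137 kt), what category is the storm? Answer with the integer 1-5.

ΔP = 1013 − 900 = 113 hPa.
V ≈ 6.01 × 113^0.651 = 6.01 × 21.70 ≈ 130 kt.
130 kt falls in the Category 4 band.

4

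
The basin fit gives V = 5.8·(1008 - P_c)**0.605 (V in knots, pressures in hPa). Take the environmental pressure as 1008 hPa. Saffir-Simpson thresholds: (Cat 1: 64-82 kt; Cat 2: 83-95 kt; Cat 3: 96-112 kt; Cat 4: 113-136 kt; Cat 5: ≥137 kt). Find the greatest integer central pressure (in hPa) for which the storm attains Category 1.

Category 1 begins at V = 64 kt.
Required ΔP = (64/5.8)^(1/0.605) = 11.034^1.653 ≈ 52.91 hPa.
P_c ≤ 1008 − 52.91 = 955.09, so the highest integer P_c is 955 hPa.

955 hPa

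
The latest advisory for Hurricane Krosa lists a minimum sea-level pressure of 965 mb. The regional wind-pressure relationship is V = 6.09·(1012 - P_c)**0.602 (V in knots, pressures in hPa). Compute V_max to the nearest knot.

ΔP = 1012 − 965 = 47 mb.
47^0.602 ≈ 10.153.
V ≈ 6.09 × 10.153 ≈ 61.8 kt.

62 kt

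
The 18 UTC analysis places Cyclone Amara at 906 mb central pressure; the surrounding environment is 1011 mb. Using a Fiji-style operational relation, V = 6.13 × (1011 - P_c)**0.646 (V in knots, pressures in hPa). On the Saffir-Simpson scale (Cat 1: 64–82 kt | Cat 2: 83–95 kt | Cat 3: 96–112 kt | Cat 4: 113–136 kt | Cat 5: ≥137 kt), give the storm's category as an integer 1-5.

4

ΔP = 1011 − 906 = 105 mb.
V ≈ 6.13 × 105^0.646 = 6.13 × 20.22 ≈ 124 kt.
124 kt falls in the Category 4 band.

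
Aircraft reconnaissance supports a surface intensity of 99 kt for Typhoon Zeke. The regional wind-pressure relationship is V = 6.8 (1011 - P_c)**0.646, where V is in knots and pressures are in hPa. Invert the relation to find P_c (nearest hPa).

948 hPa

ΔP = (V / 6.8)^(1/0.646) = (99/6.8)^1.548.
99/6.8 = 14.559; 14.559^1.548 ≈ 63.17 hPa.
P_c = 1011 − 63.17 = 947.83 ≈ 948 hPa.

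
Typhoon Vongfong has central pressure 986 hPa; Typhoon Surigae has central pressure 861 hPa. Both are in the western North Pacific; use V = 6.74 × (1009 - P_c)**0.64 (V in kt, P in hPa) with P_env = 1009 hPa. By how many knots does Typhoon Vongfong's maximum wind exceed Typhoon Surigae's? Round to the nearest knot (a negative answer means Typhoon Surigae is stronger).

Typhoon Vongfong: ΔP = 23; V ≈ 6.74 × 23^0.64 ≈ 50.14 kt.
Typhoon Surigae: ΔP = 148; V ≈ 6.74 × 148^0.64 ≈ 165.05 kt.
Difference ≈ 50.14 − 165.05 = -114.91 → -115 kt.

-115 kt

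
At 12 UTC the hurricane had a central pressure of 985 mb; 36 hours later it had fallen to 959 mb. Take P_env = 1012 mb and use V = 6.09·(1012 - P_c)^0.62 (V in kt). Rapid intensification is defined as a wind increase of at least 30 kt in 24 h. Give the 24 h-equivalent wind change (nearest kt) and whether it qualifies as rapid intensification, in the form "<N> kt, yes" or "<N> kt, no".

V₁: ΔP = 27, V ≈ 6.09 × 27^0.62 ≈ 47.00 kt.
V₂: ΔP = 53, V ≈ 6.09 × 53^0.62 ≈ 71.40 kt.
ΔV over 36 h = 24.40 kt → 24 h equivalent = 24.40 × 24/36 ≈ 16.27 kt.
16 kt < 30 kt ⇒ not rapid intensification.

16 kt, no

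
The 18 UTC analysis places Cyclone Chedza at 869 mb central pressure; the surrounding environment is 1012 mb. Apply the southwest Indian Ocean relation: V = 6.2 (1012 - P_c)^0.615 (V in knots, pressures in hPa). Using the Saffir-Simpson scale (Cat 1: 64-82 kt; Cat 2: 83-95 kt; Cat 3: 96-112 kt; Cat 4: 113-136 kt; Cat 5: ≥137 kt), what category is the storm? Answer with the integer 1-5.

4

ΔP = 1012 − 869 = 143 mb.
V ≈ 6.2 × 143^0.615 = 6.2 × 21.16 ≈ 131 kt.
131 kt falls in the Category 4 band.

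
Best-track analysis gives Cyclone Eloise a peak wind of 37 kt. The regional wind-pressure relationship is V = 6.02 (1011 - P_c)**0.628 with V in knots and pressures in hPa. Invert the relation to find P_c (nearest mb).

ΔP = (V / 6.02)^(1/0.628) = (37/6.02)^1.592.
37/6.02 = 6.146; 6.146^1.592 ≈ 18.02 mb.
P_c = 1011 − 18.02 = 992.98 ≈ 993 mb.

993 mb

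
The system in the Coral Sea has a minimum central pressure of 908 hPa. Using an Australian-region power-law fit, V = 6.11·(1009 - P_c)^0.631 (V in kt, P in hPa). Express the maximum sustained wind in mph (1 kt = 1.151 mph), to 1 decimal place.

ΔP = 1009 − 908 = 101 hPa.
V ≈ 6.11 × 101^0.631 = 6.11 × 18.396 ≈ 112.400 kt.
112.400 × 1.151 ≈ 129.37 mph → 129.4 mph.

129.4 mph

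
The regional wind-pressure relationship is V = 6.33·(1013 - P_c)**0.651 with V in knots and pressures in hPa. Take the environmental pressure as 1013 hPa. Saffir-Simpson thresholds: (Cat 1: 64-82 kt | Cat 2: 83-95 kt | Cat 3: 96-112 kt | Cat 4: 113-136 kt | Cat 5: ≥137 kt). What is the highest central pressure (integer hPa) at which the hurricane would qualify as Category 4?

929 hPa

Category 4 begins at V = 113 kt.
Required ΔP = (113/6.33)^(1/0.651) = 17.852^1.536 ≈ 83.69 hPa.
P_c ≤ 1013 − 83.69 = 929.31, so the highest integer P_c is 929 hPa.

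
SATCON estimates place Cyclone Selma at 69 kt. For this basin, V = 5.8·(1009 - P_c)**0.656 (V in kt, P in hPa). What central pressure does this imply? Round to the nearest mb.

965 mb

ΔP = (V / 5.8)^(1/0.656) = (69/5.8)^1.524.
69/5.8 = 11.897; 11.897^1.524 ≈ 43.59 mb.
P_c = 1009 − 43.59 = 965.41 ≈ 965 mb.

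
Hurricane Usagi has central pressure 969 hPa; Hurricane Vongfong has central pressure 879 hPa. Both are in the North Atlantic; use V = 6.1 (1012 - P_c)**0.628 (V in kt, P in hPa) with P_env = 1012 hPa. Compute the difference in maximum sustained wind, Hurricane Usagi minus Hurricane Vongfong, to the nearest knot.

Hurricane Usagi: ΔP = 43; V ≈ 6.1 × 43^0.628 ≈ 64.74 kt.
Hurricane Vongfong: ΔP = 133; V ≈ 6.1 × 133^0.628 ≈ 131.56 kt.
Difference ≈ 64.74 − 131.56 = -66.82 → -67 kt.

-67 kt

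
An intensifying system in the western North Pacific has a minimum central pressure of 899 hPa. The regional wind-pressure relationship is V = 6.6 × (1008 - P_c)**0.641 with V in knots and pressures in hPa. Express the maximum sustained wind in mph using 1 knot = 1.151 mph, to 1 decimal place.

ΔP = 1008 − 899 = 109 hPa.
V ≈ 6.6 × 109^0.641 = 6.6 × 20.230 ≈ 133.516 kt.
133.516 × 1.151 ≈ 153.68 mph → 153.7 mph.

153.7 mph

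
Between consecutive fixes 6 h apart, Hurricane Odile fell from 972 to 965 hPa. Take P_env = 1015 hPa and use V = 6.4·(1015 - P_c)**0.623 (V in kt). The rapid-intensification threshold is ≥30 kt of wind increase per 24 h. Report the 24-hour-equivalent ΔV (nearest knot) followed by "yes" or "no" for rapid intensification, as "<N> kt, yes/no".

V₁: ΔP = 43, V ≈ 6.4 × 43^0.623 ≈ 66.65 kt.
V₂: ΔP = 50, V ≈ 6.4 × 50^0.623 ≈ 73.22 kt.
ΔV over 6 h = 6.57 kt → 24 h equivalent = 6.57 × 24/6 ≈ 26.28 kt.
26 kt < 30 kt ⇒ not rapid intensification.

26 kt, no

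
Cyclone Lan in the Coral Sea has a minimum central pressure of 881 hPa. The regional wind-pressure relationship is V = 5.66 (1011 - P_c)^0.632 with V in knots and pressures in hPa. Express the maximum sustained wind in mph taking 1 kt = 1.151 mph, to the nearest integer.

141 mph

ΔP = 1011 − 881 = 130 hPa.
V ≈ 5.66 × 130^0.632 = 5.66 × 21.678 ≈ 122.695 kt.
122.695 × 1.151 ≈ 141.22 mph → 141 mph.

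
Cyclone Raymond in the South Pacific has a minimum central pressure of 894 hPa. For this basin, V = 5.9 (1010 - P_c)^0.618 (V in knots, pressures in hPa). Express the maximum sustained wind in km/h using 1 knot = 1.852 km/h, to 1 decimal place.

206.2 km/h

ΔP = 1010 − 894 = 116 hPa.
V ≈ 5.9 × 116^0.618 = 5.9 × 18.873 ≈ 111.349 kt.
111.349 × 1.852 ≈ 206.22 km/h → 206.2 km/h.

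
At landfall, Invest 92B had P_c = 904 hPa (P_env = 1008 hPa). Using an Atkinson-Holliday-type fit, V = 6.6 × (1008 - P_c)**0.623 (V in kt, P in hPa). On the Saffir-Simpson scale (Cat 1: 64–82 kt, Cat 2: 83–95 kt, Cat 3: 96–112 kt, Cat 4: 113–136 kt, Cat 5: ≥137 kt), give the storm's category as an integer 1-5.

4

ΔP = 1008 − 904 = 104 hPa.
V ≈ 6.6 × 104^0.623 = 6.6 × 18.06 ≈ 119 kt.
119 kt falls in the Category 4 band.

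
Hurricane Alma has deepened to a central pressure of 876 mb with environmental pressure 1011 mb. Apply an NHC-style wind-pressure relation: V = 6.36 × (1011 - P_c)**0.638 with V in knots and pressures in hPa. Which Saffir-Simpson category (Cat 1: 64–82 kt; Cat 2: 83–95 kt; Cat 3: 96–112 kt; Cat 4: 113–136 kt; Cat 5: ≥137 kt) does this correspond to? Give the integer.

ΔP = 1011 − 876 = 135 mb.
V ≈ 6.36 × 135^0.638 = 6.36 × 22.86 ≈ 145 kt.
145 kt falls in the Category 5 band.

5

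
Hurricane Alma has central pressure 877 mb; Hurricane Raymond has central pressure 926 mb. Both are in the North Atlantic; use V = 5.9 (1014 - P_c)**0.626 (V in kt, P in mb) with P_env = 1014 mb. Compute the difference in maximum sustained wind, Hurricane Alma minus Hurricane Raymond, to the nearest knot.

31 kt

Hurricane Alma: ΔP = 137; V ≈ 5.9 × 137^0.626 ≈ 128.36 kt.
Hurricane Raymond: ΔP = 88; V ≈ 5.9 × 88^0.626 ≈ 97.30 kt.
Difference ≈ 128.36 − 97.30 = 31.06 → 31 kt.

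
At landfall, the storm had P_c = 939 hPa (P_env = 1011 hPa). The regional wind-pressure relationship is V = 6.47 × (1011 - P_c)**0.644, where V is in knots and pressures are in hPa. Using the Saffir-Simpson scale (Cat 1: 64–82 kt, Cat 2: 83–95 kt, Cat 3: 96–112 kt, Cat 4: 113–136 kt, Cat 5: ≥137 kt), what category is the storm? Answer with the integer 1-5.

ΔP = 1011 − 939 = 72 hPa.
V ≈ 6.47 × 72^0.644 = 6.47 × 15.71 ≈ 102 kt.
102 kt falls in the Category 3 band.

3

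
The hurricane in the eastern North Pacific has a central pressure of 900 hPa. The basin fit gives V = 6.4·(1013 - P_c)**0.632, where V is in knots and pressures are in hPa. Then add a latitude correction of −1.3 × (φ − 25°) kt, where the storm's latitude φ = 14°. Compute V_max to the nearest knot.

141 kt

ΔP = 1013 − 900 = 113 hPa.
113^0.632 ≈ 19.840.
V ≈ 6.4 × 19.840 ≈ 127.0 kt.
Latitude correction: −1.3 × (14 − 25) = 14.3 kt.
Corrected V ≈ 141.3 kt → 141 kt.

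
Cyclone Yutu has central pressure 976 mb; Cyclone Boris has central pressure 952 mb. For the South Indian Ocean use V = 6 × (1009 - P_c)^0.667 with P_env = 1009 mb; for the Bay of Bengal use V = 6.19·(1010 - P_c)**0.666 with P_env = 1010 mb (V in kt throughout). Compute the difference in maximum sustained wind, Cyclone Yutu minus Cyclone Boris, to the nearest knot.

-31 kt

Cyclone Yutu: ΔP = 33; V ≈ 6 × 33^0.667 ≈ 61.80 kt.
Cyclone Boris: ΔP = 58; V ≈ 6.19 × 58^0.666 ≈ 92.50 kt.
Difference ≈ 61.80 − 92.50 = -30.70 → -31 kt.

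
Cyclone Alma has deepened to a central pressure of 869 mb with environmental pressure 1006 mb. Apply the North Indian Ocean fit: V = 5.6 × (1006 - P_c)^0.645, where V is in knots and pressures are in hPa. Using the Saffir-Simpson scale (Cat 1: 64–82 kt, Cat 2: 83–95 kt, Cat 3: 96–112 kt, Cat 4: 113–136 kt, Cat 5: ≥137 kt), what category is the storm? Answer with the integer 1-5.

ΔP = 1006 − 869 = 137 mb.
V ≈ 5.6 × 137^0.645 = 5.6 × 23.89 ≈ 134 kt.
134 kt falls in the Category 4 band.

4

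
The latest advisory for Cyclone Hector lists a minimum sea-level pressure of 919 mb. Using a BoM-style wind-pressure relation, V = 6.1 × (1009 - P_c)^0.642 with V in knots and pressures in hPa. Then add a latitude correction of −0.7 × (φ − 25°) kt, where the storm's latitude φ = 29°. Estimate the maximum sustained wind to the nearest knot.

107 kt

ΔP = 1009 − 919 = 90 mb.
90^0.642 ≈ 17.973.
V ≈ 6.1 × 17.973 ≈ 109.6 kt.
Latitude correction: −0.7 × (29 − 25) = -2.8 kt.
Corrected V ≈ 106.8 kt → 107 kt.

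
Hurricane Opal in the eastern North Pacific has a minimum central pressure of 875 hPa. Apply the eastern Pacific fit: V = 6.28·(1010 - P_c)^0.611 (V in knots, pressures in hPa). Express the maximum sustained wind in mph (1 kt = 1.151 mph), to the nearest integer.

ΔP = 1010 − 875 = 135 hPa.
V ≈ 6.28 × 135^0.611 = 6.28 × 20.028 ≈ 125.775 kt.
125.775 × 1.151 ≈ 144.77 mph → 145 mph.

145 mph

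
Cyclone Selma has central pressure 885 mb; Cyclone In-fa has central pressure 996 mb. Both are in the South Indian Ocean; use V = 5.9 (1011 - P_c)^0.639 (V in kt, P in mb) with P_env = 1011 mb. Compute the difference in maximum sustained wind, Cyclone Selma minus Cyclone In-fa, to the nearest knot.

Cyclone Selma: ΔP = 126; V ≈ 5.9 × 126^0.639 ≈ 129.71 kt.
Cyclone In-fa: ΔP = 15; V ≈ 5.9 × 15^0.639 ≈ 33.29 kt.
Difference ≈ 129.71 − 33.29 = 96.42 → 96 kt.

96 kt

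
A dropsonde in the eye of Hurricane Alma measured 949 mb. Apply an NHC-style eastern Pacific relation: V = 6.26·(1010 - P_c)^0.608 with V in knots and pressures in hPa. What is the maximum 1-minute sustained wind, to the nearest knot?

76 kt

ΔP = 1010 − 949 = 61 mb.
61^0.608 ≈ 12.175.
V ≈ 6.26 × 12.175 ≈ 76.2 kt.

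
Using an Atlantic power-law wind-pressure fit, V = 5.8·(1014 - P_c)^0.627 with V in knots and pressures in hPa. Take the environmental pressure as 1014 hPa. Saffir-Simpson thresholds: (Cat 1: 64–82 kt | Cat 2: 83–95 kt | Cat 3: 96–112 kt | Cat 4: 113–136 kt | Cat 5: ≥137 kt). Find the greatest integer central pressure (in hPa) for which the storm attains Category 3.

Category 3 begins at V = 96 kt.
Required ΔP = (96/5.8)^(1/0.627) = 16.552^1.595 ≈ 87.89 hPa.
P_c ≤ 1014 − 87.89 = 926.11, so the highest integer P_c is 926 hPa.

926 hPa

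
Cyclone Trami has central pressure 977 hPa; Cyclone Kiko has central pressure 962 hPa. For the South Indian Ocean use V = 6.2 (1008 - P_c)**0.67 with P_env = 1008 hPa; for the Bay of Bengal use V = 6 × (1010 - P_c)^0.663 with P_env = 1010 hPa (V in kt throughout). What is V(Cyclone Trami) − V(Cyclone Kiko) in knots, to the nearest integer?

-16 kt

Cyclone Trami: ΔP = 31; V ≈ 6.2 × 31^0.67 ≈ 61.89 kt.
Cyclone Kiko: ΔP = 48; V ≈ 6 × 48^0.663 ≈ 78.13 kt.
Difference ≈ 61.89 − 78.13 = -16.24 → -16 kt.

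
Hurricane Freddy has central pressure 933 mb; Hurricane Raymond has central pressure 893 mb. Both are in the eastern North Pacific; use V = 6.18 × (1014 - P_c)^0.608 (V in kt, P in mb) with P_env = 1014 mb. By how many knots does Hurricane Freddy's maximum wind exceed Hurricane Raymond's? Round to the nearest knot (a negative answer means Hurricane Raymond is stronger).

-25 kt

Hurricane Freddy: ΔP = 81; V ≈ 6.18 × 81^0.608 ≈ 89.40 kt.
Hurricane Raymond: ΔP = 121; V ≈ 6.18 × 121^0.608 ≈ 114.11 kt.
Difference ≈ 89.40 − 114.11 = -24.71 → -25 kt.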